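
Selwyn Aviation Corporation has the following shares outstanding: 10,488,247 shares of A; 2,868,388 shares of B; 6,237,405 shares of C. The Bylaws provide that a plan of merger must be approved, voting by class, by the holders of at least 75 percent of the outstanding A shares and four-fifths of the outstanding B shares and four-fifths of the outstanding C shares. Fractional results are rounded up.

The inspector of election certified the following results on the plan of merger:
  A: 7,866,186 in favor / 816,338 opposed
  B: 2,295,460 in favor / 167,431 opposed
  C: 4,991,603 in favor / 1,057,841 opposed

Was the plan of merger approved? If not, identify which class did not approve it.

Approved — every class gave the required vote.

A: 3/4 of 10488247 = 7866185.25, rounded up to 7866186; 7,866,186 required, 7,866,186 in favor — approved.
B: 4/5 of 2868388 = 2294710.40, rounded up to 2294711; 2,294,711 required, 2,295,460 in favor — approved.
C: 4/5 of 6237405 = 4989924; 4,989,924 required, 4,991,603 in favor — approved.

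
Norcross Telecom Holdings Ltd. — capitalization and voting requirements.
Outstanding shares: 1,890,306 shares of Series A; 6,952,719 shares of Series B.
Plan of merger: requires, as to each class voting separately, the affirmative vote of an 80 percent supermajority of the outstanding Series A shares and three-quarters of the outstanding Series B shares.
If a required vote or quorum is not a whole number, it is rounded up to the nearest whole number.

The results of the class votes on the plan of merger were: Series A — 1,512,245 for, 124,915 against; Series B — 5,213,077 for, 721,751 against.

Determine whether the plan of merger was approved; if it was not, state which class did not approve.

Series A: 4/5 of 1890306 = 1512244.80, rounded up to 1512245; 1,512,245 required, 1,512,245 in favor — approved.
Series B: 3/4 of 6952719 = 5214539.25, rounded up to 5214540; 5,214,540 required, 5,213,077 in favor — not approved.

Not approved — the Series B shares did not give the required vote.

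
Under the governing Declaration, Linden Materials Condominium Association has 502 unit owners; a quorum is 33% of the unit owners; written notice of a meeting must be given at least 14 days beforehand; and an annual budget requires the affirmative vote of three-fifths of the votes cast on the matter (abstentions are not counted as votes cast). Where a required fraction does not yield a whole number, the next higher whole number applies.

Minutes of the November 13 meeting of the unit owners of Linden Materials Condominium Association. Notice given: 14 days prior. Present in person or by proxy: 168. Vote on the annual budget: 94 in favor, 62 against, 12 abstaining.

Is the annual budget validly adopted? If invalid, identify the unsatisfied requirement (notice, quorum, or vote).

Notice: 14 days given; 14 required. Satisfied.
Quorum: 33% of 502 = 165.66, rounded up to 166; 168 present. Satisfied.
Vote: requires three-fifths of the votes cast (168 − 12 abstaining = 156); 3/5 of 156 = 93.60, rounded up to 94, so 94 needed; 94 in favor. Satisfied.

Valid — all requirements satisfied.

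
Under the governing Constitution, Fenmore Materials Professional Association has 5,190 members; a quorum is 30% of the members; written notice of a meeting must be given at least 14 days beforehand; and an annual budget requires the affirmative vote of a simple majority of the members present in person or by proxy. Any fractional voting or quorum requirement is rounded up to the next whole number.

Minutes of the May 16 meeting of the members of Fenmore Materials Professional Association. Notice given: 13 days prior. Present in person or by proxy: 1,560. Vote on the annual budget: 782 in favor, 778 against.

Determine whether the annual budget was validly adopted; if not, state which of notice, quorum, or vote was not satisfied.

Notice: 13 days given; 14 required. Not satisfied.
Quorum: 30% of 5,190 = 1,557; 1,560 present. Satisfied.
Vote: requires a majority of those present (1,560); a majority of 1560 is 781, so 781 needed; 782 in favor. Satisfied.

Invalid — notice requirement not satisfied.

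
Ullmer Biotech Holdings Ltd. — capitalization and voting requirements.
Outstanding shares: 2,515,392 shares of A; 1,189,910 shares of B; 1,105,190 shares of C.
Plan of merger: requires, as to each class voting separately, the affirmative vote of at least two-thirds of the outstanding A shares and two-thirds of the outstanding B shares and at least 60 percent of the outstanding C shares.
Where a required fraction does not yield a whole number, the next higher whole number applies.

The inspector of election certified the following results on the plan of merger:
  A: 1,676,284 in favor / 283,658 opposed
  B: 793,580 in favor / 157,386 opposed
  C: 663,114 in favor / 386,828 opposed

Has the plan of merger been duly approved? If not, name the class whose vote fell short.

A: 2/3 of 2515392 = 1676928; 1,676,928 required, 1,676,284 in favor — not approved.
B: 2/3 of 1189910 = 793273.33, rounded up to 793274; 793,274 required, 793,580 in favor — approved.
C: 3/5 of 1105190 = 663114; 663,114 required, 663,114 in favor — approved.

Not approved — the A shares did not give the required vote.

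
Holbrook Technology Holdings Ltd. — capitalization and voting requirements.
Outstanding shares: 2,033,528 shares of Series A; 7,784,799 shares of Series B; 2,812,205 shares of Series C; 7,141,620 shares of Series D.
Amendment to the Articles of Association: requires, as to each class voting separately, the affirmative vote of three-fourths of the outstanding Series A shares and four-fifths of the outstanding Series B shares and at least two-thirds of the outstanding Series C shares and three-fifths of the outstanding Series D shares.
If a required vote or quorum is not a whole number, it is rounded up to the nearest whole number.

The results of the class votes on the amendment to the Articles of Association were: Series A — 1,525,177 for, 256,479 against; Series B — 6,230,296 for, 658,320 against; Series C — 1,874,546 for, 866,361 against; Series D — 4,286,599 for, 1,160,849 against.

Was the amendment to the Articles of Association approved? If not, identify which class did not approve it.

Not approved — the Series C shares did not give the required vote.

Series A: 3/4 of 2033528 = 1525146; 1,525,146 required, 1,525,177 in favor — approved.
Series B: 4/5 of 7784799 = 6227839.20, rounded up to 6227840; 6,227,840 required, 6,230,296 in favor — approved.
Series C: 2/3 of 2812205 = 1874803.33, rounded up to 1874804; 1,874,804 required, 1,874,546 in favor — not approved.
Series D: 3/5 of 7141620 = 4284972; 4,284,972 required, 4,286,599 in favor — approved.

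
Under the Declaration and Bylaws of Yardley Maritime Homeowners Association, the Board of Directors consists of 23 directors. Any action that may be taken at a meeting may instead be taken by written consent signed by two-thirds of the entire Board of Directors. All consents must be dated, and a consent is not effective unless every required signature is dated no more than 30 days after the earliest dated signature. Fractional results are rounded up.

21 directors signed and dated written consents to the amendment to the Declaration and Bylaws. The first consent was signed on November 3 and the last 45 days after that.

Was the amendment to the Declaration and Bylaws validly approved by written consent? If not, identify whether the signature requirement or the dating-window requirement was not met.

Signatures required: two-thirds of 23 — 2/3 of 23 = 15.33, rounded up to 16, so 16 needed; 21 signed. Sufficient.
Dating window: the latest signature is 45 days after the earliest; the limit is 30 days. Outside the window.

Not effective — dating-window requirement not satisfied.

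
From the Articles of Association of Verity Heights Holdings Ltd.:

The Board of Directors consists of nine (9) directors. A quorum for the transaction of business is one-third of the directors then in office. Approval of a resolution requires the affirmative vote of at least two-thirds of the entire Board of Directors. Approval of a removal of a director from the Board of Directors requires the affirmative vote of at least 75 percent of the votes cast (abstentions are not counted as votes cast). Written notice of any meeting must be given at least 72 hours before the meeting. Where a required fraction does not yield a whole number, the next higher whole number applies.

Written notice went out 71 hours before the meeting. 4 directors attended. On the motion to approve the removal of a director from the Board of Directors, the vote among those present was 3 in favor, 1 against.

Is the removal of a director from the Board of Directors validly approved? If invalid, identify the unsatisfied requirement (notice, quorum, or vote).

Invalid — notice requirement not satisfied.

Notice: 71 hours given; 72 required (71 < 72). Not satisfied.
Quorum: 4 present; quorum is 3. Satisfied.
Vote: the removal of a director from the Board of Directors requires three-fourths of the votes cast (4). 3/4 of 4 = 3, so 3 affirmative votes are needed; 3 voted in favor. Satisfied.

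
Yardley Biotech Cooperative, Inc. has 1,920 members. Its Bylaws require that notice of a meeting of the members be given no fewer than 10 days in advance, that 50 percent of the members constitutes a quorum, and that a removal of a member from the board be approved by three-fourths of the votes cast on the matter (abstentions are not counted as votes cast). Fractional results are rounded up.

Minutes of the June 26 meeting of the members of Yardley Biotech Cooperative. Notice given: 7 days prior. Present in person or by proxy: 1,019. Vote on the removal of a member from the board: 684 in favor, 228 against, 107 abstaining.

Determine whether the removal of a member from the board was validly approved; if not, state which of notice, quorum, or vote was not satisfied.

Invalid — notice requirement not satisfied.

Notice: 7 days given; 10 required. Not satisfied.
Quorum: 50% of 1,920 = 960; 1,019 present. Satisfied.
Vote: requires three-fourths of the votes cast (1,019 − 107 abstaining = 912); 3/4 of 912 = 684, so 684 needed; 684 in favor. Satisfied.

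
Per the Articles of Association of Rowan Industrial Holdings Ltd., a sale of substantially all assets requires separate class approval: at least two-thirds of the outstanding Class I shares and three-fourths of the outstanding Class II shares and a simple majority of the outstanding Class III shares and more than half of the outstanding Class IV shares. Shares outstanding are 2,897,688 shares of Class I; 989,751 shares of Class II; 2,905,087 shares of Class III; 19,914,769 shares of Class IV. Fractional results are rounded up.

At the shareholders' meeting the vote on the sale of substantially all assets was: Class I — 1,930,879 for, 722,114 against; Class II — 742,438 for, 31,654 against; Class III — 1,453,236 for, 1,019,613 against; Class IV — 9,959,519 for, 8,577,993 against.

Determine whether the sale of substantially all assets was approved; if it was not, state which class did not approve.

Not approved — the Class I shares did not give the required vote.

Class I: 2/3 of 2897688 = 1931792; 1,931,792 required, 1,930,879 in favor — not approved.
Class II: 3/4 of 989751 = 742313.25, rounded up to 742314; 742,314 required, 742,438 in favor — approved.
Class III: a majority of 2905087 is 1452544; 1,452,544 required, 1,453,236 in favor — approved.
Class IV: a majority of 19914769 is 9957385; 9,957,385 required, 9,959,519 in favor — approved.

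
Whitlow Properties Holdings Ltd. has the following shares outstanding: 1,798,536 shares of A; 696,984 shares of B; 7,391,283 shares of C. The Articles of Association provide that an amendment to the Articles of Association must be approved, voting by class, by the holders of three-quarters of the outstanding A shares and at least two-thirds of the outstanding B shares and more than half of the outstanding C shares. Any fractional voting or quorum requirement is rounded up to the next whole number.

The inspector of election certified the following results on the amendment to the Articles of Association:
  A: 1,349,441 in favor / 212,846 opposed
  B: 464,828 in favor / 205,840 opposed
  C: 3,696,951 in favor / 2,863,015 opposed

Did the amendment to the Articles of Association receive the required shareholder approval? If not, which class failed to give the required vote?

A: 3/4 of 1798536 = 1348902; 1,348,902 required, 1,349,441 in favor — approved.
B: 2/3 of 696984 = 464656; 464,656 required, 464,828 in favor — approved.
C: a majority of 7391283 is 3695642; 3,695,642 required, 3,696,951 in favor — approved.

Approved — every class gave the required vote.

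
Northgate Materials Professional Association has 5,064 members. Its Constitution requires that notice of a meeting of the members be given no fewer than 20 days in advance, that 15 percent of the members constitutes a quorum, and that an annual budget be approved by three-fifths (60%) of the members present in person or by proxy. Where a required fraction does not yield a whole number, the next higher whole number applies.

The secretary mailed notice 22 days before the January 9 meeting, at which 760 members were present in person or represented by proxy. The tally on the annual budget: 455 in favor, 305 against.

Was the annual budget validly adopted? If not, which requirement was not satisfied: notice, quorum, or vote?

Notice: 22 days given; 20 required. Satisfied.
Quorum: 15% of 5,064 = 759.60, rounded up to 760; 760 present. Satisfied.
Vote: requires three-fifths of those present (760); 3/5 of 760 = 456, so 456 needed; 455 in favor. Not satisfied.

Invalid — vote requirement not satisfied.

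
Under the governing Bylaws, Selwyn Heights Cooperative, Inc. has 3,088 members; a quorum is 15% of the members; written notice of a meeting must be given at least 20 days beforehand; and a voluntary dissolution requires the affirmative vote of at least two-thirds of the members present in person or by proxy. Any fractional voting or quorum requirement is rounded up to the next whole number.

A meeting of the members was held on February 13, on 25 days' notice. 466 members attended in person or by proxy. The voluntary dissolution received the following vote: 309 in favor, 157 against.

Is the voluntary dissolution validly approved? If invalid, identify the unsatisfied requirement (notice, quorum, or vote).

Invalid — vote requirement not satisfied.

Notice: 25 days given; 20 required. Satisfied.
Quorum: 15% of 3,088 = 463.20, rounded up to 464; 466 present. Satisfied.
Vote: requires two-thirds of those present (466); 2/3 of 466 = 310.67, rounded up to 311, so 311 needed; 309 in favor. Not satisfied.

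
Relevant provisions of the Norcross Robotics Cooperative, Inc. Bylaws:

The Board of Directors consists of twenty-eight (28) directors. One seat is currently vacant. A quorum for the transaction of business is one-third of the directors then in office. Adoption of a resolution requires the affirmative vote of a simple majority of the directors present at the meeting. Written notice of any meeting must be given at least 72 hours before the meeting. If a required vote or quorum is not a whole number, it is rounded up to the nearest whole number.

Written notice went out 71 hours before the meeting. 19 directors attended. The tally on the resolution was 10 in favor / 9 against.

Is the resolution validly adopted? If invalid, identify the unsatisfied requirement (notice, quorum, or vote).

Notice: 71 hours given; 72 required (71 < 72). Not satisfied.
Quorum: 19 present; quorum is 9. Satisfied.
Vote: the resolution requires a majority of the directors present (19). A majority of 19 is 10, so 10 affirmative votes are needed; 10 voted in favor. Satisfied.

Invalid — notice requirement not satisfied.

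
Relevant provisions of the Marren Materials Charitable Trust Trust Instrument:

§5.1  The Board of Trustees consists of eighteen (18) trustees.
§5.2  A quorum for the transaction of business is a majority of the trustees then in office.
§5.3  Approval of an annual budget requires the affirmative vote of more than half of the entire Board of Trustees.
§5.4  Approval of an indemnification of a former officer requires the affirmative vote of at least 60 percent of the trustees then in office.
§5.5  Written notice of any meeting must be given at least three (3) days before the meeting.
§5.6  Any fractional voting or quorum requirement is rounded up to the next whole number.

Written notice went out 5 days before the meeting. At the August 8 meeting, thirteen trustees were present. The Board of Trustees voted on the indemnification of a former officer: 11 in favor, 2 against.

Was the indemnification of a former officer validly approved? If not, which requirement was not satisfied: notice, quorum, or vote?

Notice: 5 days given; 3 required (5 ≥ 3). Satisfied.
Quorum: 13 present; quorum is 10. Satisfied.
Vote: the indemnification of a former officer requires three-fifths of the trustees then in office (18). 3/5 of 18 = 10.80, rounded up to 11, so 11 affirmative votes are needed; 11 voted in favor. Satisfied.

Valid — all requirements satisfied.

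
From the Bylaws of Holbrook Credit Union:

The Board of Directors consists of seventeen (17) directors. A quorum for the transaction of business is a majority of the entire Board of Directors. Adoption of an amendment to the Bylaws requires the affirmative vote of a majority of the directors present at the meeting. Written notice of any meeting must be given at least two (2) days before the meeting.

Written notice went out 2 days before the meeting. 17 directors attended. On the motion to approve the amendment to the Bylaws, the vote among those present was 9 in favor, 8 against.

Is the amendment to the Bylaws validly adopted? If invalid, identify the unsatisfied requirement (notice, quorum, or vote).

Valid — all requirements satisfied.

Notice: 2 days given; 2 required (2 ≥ 2). Satisfied.
Quorum: 17 present; quorum is 9. Satisfied.
Vote: the amendment to the Bylaws requires a majority of the directors present (17). A majority of 17 is 9, so 9 affirmative votes are needed; 9 voted in favor. Satisfied.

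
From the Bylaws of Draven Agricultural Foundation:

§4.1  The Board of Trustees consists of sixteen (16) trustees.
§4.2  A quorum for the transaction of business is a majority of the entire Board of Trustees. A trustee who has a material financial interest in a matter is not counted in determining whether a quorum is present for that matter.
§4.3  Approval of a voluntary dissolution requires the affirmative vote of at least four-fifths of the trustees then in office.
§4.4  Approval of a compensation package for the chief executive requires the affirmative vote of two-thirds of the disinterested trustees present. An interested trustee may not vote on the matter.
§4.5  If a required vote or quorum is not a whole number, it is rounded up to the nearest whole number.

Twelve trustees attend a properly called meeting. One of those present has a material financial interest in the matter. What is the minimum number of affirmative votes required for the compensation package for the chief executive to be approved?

8

The compensation package for the chief executive requires two-thirds of the disinterested trustees present (12 − 1 = 11).
2/3 of 11 = 7.33, rounded up to 8.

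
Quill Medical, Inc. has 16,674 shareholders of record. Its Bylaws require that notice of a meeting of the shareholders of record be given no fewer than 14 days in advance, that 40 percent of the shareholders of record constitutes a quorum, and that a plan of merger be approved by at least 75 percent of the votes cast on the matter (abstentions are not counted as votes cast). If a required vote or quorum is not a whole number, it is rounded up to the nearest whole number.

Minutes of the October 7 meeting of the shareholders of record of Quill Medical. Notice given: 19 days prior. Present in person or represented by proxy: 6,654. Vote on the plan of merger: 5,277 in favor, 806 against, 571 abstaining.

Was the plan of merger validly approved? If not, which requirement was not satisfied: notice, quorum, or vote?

Invalid — quorum requirement not satisfied.

Notice: 19 days given; 14 required. Satisfied.
Quorum: 40% of 16,674 = 6,669.60, rounded up to 6,670; 6,654 present. Not satisfied.
Vote: requires three-fourths of the votes cast (6,654 − 571 abstaining = 6,083); 3/4 of 6083 = 4562.25, rounded up to 4563, so 4,563 needed; 5,277 in favor. Satisfied.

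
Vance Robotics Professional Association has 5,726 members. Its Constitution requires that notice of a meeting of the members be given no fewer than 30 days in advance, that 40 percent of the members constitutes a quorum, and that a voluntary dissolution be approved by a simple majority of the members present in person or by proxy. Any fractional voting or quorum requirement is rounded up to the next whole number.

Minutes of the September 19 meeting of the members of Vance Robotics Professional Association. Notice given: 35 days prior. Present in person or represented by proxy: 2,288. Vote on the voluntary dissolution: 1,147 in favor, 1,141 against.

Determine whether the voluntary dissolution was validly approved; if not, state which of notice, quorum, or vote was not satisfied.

Invalid — quorum requirement not satisfied.

Notice: 35 days given; 30 required. Satisfied.
Quorum: 40% of 5,726 = 2,290.40, rounded up to 2,291; 2,288 present. Not satisfied.
Vote: requires a majority of those present (2,288); a majority of 2288 is 1145, so 1,145 needed; 1,147 in favor. Satisfied.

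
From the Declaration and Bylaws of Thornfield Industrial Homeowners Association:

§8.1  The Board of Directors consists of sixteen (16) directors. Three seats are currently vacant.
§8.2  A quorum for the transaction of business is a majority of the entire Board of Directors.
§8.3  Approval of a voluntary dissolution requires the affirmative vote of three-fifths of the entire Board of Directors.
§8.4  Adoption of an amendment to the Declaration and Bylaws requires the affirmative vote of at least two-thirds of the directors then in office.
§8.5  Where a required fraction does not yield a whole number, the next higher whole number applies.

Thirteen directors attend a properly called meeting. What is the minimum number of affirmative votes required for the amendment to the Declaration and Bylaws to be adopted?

The amendment to the Declaration and Bylaws requires two-thirds of the directors then in office (13).
2/3 of 13 = 8.67, rounded up to 9.

9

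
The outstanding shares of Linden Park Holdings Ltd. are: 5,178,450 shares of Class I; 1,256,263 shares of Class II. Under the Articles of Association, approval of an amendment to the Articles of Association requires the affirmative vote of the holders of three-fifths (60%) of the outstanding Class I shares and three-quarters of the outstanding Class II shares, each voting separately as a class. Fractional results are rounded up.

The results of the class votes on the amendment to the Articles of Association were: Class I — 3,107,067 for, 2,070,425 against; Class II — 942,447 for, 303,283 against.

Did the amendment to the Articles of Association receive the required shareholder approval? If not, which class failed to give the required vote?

Not approved — the Class I shares did not give the required vote.

Class I: 3/5 of 5178450 = 3107070; 3,107,070 required, 3,107,067 in favor — not approved.
Class II: 3/4 of 1256263 = 942197.25, rounded up to 942198; 942,198 required, 942,447 in favor — approved.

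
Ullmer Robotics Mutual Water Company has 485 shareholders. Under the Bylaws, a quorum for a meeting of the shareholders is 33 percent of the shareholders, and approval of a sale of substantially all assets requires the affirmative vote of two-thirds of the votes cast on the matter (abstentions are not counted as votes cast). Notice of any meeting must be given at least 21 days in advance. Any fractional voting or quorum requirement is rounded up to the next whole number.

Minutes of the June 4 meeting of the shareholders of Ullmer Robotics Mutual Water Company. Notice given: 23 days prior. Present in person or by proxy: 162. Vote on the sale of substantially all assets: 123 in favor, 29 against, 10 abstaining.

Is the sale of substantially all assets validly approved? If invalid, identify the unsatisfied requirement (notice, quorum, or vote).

Valid — all requirements satisfied.

Notice: 23 days given; 21 required. Satisfied.
Quorum: 33% of 485 = 160.05, rounded up to 161; 162 present. Satisfied.
Vote: requires two-thirds of the votes cast (162 − 10 abstaining = 152); 2/3 of 152 = 101.33, rounded up to 102, so 102 needed; 123 in favor. Satisfied.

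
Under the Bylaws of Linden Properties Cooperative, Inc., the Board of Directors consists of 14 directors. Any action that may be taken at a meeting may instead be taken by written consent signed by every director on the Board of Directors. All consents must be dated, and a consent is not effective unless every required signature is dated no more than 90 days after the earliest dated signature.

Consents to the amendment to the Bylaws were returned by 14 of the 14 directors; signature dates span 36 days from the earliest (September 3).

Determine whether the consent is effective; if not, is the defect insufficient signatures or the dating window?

Effective — both the signature and dating-window requirements are satisfied.

Signatures required: the unanimous vote of 14 — unanimous means all 14, so 14 needed; 14 signed. Sufficient.
Dating window: the latest signature is 36 days after the earliest; the limit is 90 days. Within the window.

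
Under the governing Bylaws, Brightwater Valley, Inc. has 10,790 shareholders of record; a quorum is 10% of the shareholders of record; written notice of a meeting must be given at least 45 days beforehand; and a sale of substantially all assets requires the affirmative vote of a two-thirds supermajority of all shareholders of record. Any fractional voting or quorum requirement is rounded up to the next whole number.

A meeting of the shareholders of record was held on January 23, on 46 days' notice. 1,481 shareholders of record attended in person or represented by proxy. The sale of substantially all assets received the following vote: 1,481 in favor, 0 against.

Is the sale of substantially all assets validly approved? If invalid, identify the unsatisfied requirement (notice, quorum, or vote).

Notice: 46 days given; 45 required. Satisfied.
Quorum: 10% of 10,790 = 1,079; 1,481 present. Satisfied.
Vote: requires two-thirds of all shareholders of record (10,790); 2/3 of 10790 = 7193.33, rounded up to 7194, so 7,194 needed; 1,481 in favor. Not satisfied.

Invalid — vote requirement not satisfied.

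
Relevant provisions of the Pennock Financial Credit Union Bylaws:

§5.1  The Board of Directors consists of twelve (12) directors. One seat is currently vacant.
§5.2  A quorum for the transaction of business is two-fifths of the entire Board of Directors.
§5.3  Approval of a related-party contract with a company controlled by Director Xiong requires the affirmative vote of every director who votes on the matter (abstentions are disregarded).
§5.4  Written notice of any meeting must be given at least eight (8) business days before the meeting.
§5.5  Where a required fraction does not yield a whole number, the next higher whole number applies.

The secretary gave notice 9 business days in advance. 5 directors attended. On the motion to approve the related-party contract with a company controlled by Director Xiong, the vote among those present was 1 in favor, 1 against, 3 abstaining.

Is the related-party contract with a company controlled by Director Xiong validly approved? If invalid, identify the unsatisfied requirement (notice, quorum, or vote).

Notice: 9 business days given; 8 required (9 ≥ 8). Satisfied.
Quorum: 5 present; quorum is 5. Satisfied.
Vote: the related-party contract with a company controlled by Director Xiong requires the unanimous vote of the votes cast (5 present − 3 abstaining = 2). Unanimous means all 2, so 2 affirmative votes are needed; 1 voted in favor. Not satisfied.

Invalid — vote requirement not satisfied.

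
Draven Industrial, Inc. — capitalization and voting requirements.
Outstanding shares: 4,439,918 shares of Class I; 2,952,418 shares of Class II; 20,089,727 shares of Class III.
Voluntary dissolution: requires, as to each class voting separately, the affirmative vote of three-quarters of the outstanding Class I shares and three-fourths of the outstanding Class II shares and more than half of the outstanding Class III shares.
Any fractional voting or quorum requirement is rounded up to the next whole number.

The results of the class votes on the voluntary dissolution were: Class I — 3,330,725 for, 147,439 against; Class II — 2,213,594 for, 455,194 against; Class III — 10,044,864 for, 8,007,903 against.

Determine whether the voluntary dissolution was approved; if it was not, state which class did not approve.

Not approved — the Class II shares did not give the required vote.

Class I: 3/4 of 4439918 = 3329938.50, rounded up to 3329939; 3,329,939 required, 3,330,725 in favor — approved.
Class II: 3/4 of 2952418 = 2214313.50, rounded up to 2214314; 2,214,314 required, 2,213,594 in favor — not approved.
Class III: a majority of 20089727 is 10044864; 10,044,864 required, 10,044,864 in favor — approved.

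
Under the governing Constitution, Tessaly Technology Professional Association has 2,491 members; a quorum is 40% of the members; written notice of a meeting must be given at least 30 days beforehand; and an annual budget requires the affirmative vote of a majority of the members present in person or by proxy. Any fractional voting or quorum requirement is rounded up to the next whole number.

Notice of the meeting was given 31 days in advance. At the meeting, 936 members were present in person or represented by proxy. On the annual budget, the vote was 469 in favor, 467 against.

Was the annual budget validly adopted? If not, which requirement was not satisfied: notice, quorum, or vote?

Notice: 31 days given; 30 required. Satisfied.
Quorum: 40% of 2,491 = 996.40, rounded up to 997; 936 present. Not satisfied.
Vote: requires a majority of those present (936); a majority of 936 is 469, so 469 needed; 469 in favor. Satisfied.

Invalid — quorum requirement not satisfied.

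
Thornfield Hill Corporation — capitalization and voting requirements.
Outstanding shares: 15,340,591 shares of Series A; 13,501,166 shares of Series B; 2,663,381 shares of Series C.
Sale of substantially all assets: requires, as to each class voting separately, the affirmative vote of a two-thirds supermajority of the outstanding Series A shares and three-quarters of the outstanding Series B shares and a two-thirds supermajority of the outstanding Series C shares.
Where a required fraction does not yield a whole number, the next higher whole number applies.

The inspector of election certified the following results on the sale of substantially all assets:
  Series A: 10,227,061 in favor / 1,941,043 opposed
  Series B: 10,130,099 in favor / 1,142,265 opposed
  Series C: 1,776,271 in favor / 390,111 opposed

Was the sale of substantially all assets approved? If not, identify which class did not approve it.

Approved — every class gave the required vote.

Series A: 2/3 of 15340591 = 10227060.67, rounded up to 10227061; 10,227,061 required, 10,227,061 in favor — approved.
Series B: 3/4 of 13501166 = 10125874.50, rounded up to 10125875; 10,125,875 required, 10,130,099 in favor — approved.
Series C: 2/3 of 2663381 = 1775587.33, rounded up to 1775588; 1,775,588 required, 1,776,271 in favor — approved.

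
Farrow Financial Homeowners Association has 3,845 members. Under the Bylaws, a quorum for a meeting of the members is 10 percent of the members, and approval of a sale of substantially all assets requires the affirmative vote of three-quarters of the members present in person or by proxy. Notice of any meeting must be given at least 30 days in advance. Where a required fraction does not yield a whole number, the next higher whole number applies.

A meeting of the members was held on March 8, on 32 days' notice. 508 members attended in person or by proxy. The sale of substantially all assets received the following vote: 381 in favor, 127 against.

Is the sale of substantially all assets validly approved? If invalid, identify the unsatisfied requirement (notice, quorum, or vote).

Valid — all requirements satisfied.

Notice: 32 days given; 30 required. Satisfied.
Quorum: 10% of 3,845 = 384.50, rounded up to 385; 508 present. Satisfied.
Vote: requires three-fourths of those present (508); 3/4 of 508 = 381, so 381 needed; 381 in favor. Satisfied.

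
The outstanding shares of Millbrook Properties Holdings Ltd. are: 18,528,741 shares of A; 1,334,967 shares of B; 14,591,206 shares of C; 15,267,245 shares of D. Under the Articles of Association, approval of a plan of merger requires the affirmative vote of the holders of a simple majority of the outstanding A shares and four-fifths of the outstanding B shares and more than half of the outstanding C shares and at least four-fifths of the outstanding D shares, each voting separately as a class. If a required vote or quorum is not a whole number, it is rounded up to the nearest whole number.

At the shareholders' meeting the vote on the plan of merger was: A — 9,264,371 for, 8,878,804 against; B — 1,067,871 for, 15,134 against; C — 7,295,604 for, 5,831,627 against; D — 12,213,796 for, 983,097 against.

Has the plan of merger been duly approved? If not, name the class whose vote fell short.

Not approved — the B shares did not give the required vote.

A: a majority of 18528741 is 9264371; 9,264,371 required, 9,264,371 in favor — approved.
B: 4/5 of 1334967 = 1067973.60, rounded up to 1067974; 1,067,974 required, 1,067,871 in favor — not approved.
C: a majority of 14591206 is 7295604; 7,295,604 required, 7,295,604 in favor — approved.
D: 4/5 of 15267245 = 12213796; 12,213,796 required, 12,213,796 in favor — approved.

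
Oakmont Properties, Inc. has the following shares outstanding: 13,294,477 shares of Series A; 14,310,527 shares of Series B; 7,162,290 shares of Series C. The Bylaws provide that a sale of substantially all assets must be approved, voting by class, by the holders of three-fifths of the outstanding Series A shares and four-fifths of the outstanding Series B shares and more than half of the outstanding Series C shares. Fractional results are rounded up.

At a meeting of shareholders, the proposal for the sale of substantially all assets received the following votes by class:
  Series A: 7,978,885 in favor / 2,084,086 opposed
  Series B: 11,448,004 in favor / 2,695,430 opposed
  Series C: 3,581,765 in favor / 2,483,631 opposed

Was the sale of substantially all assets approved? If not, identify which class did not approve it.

Not approved — the Series B shares did not give the required vote.

Series A: 3/5 of 13294477 = 7976686.20, rounded up to 7976687; 7,976,687 required, 7,978,885 in favor — approved.
Series B: 4/5 of 14310527 = 11448421.60, rounded up to 11448422; 11,448,422 required, 11,448,004 in favor — not approved.
Series C: a majority of 7162290 is 3581146; 3,581,146 required, 3,581,765 in favor — approved.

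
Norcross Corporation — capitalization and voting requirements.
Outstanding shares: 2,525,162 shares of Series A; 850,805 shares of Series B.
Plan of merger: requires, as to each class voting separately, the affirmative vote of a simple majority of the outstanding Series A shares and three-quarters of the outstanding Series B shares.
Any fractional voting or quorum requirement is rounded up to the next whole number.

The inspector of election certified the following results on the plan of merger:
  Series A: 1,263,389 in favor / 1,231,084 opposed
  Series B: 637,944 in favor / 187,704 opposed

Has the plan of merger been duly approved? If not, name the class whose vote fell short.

Not approved — the Series B shares did not give the required vote.

Series A: a majority of 2525162 is 1262582; 1,262,582 required, 1,263,389 in favor — approved.
Series B: 3/4 of 850805 = 638103.75, rounded up to 638104; 638,104 required, 637,944 in favor — not approved.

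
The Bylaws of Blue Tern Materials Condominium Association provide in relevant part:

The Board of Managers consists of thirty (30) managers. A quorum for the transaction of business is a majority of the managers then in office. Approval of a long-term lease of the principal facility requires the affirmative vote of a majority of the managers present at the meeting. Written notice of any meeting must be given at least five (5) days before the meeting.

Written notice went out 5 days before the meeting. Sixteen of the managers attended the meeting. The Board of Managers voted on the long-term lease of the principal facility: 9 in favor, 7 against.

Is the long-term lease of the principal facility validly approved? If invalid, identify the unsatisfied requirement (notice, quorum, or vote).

Valid — all requirements satisfied.

Notice: 5 days given; 5 required (5 ≥ 5). Satisfied.
Quorum: 16 present; quorum is 16. Satisfied.
Vote: the long-term lease of the principal facility requires a majority of the managers present (16). A majority of 16 is 9, so 9 affirmative votes are needed; 9 voted in favor. Satisfied.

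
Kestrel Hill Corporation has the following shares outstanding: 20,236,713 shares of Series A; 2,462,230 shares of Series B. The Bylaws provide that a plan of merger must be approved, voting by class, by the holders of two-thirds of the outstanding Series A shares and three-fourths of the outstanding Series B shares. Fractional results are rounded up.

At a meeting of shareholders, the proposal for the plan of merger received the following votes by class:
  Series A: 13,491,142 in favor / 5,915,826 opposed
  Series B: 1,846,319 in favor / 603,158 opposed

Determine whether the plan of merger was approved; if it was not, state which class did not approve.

Series A: 2/3 of 20236713 = 13491142; 13,491,142 required, 13,491,142 in favor — approved.
Series B: 3/4 of 2462230 = 1846672.50, rounded up to 1846673; 1,846,673 required, 1,846,319 in favor — not approved.

Not approved — the Series B shares did not give the required vote.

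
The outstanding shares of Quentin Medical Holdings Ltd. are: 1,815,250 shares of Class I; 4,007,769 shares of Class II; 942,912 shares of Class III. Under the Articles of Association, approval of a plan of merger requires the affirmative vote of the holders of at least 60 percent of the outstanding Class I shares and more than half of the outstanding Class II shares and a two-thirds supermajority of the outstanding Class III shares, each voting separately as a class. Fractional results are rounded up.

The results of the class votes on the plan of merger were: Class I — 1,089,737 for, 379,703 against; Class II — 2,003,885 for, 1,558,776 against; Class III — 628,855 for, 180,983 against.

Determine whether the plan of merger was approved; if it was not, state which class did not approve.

Approved — every class gave the required vote.

Class I: 3/5 of 1815250 = 1089150; 1,089,150 required, 1,089,737 in favor — approved.
Class II: a majority of 4007769 is 2003885; 2,003,885 required, 2,003,885 in favor — approved.
Class III: 2/3 of 942912 = 628608; 628,608 required, 628,855 in favor — approved.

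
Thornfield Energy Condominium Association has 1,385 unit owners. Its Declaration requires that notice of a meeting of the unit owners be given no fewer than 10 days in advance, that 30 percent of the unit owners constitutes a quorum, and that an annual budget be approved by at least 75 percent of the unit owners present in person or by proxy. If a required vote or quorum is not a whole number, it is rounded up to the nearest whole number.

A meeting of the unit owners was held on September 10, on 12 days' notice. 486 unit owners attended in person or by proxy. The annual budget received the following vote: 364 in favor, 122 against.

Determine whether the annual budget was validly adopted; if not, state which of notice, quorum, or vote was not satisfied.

Notice: 12 days given; 10 required. Satisfied.
Quorum: 30% of 1,385 = 415.50, rounded up to 416; 486 present. Satisfied.
Vote: requires three-fourths of those present (486); 3/4 of 486 = 364.50, rounded up to 365, so 365 needed; 364 in favor. Not satisfied.

Invalid — vote requirement not satisfied.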